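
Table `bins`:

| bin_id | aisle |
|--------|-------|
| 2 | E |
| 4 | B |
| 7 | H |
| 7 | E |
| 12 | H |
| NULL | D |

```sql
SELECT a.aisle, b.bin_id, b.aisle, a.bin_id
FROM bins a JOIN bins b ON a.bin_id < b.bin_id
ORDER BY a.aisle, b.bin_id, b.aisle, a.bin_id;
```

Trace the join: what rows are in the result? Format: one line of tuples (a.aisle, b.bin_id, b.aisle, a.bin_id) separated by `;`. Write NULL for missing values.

(B, 7, E, 4); (B, 7, H, 4); (B, 12, H, 4); (E, 4, B, 2); (E, 7, E, 2); (E, 7, H, 2); (E, 12, H, 2); (E, 12, H, 7); (H, 12, H, 7)

INNER JOIN keeps only pairs where the ON condition holds.
Matching on a.bin_id < b.bin_id. A NULL in a compared column never satisfies the condition.
- bin_id=2: 4 matching b row(s), so 4 row(s) emitted.
- bin_id=4: 3 matching b row(s), so 3 row(s) emitted.
- bin_id=7: 1 matching b row(s), so 1 row(s) emitted.
- bin_id=7: 1 matching b row(s), so 1 row(s) emitted.
- bin_id=12: no matching b row, dropped.
- bin_id=NULL: no matching b row, dropped.
After projecting and ordering:
a.aisle | b.bin_id | b.aisle | a.bin_id
B | 7 | E | 4
B | 7 | H | 4
B | 12 | H | 4
E | 4 | B | 2
E | 7 | E | 2
E | 7 | H | 2
E | 12 | H | 2
E | 12 | H | 7
H | 12 | H | 7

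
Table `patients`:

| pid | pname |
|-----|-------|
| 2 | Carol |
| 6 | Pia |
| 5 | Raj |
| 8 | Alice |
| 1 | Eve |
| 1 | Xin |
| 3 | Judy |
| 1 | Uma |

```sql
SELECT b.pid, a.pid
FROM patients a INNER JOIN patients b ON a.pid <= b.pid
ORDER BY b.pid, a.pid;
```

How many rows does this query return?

39

INNER JOIN keeps only pairs where the ON condition holds.
Matching on a.pid <= b.pid.
- a (pid=2) pairs with 5 row(s) of b.
- a (pid=6) pairs with 2 row(s) of b.
- a (pid=5) pairs with 3 row(s) of b.
- a (pid=8) pairs with 1 row(s) of b.
- a (pid=1) pairs with 8 row(s) of b.
- a (pid=1) pairs with 8 row(s) of b.
- a (pid=3) pairs with 4 row(s) of b.
- a (pid=1) pairs with 8 row(s) of b.
Total: 39 rows.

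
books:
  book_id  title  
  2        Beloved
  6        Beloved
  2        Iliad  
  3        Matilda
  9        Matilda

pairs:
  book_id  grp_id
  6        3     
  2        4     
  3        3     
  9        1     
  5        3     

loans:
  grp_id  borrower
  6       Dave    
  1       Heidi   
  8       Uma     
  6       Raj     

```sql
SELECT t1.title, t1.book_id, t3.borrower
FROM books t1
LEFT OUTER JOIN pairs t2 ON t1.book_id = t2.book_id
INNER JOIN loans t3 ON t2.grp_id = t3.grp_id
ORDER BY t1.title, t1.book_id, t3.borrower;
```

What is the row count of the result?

1

Evaluate left to right. First `books t1 LEFT JOIN pairs t2` on book_id: 5 row(s).
Then INNER JOIN `loans t3` on grp_id: keep only rows whose t2.grp_id appears in t3.
Result: 1 row(s).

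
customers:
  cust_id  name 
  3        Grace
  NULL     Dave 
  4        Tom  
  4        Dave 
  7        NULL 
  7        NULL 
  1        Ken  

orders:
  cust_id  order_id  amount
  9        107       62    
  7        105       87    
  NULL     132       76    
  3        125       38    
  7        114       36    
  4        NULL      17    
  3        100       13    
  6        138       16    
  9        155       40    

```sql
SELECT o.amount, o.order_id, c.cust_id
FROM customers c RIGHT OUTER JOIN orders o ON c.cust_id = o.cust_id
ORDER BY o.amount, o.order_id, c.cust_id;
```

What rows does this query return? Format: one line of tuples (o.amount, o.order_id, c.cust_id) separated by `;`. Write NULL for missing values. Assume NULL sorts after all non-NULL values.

(13, 100, 3); (16, 138, NULL); (17, NULL, 4); (17, NULL, 4); (36, 114, 7); (36, 114, 7); (38, 125, 3); (40, 155, NULL); (62, 107, NULL); (76, 132, NULL); (87, 105, 7); (87, 105, 7)

RIGHT JOIN keeps every row from `orders`; unmatched rows get NULL for `customers`'s columns.
Matching on c.cust_id = o.cust_id. A NULL in a compared column never satisfies the condition.
Matched pairs: 8; unmatched o rows kept: 4.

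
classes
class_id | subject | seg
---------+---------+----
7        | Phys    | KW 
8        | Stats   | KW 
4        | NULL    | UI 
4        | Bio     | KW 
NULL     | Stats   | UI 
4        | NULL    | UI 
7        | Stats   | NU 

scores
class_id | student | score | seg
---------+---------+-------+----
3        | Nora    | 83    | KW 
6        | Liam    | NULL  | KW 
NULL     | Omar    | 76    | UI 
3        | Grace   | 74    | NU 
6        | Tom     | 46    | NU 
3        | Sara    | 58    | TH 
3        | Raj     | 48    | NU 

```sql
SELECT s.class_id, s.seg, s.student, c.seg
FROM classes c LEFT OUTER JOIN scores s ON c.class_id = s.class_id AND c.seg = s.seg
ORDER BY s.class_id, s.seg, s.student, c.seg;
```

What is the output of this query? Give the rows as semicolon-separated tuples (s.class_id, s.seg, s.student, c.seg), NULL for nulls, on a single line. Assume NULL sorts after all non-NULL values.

LEFT JOIN keeps every row from `classes`; unmatched rows get NULL for `scores`'s columns.
Matching on c.class_id = s.class_id AND c.seg = s.seg. A NULL in a compared column never satisfies the condition.
- c row (class_id=7, seg=KW): no match → kept, s columns NULL.
- c row (class_id=8, seg=KW): no match → kept, s columns NULL.
- c row (class_id=4, seg=UI): no match → kept, s columns NULL.
- c row (class_id=4, seg=KW): no match → kept, s columns NULL.
- c row (class_id=NULL, seg=UI): no match → kept, s columns NULL.
- c row (class_id=4, seg=UI): no match → kept, s columns NULL.
- c row (class_id=7, seg=NU): no match → kept, s columns NULL.
After projecting and ordering:
s.class_id | s.seg | s.student | c.seg
NULL | NULL | NULL | KW
NULL | NULL | NULL | KW
NULL | NULL | NULL | KW
NULL | NULL | NULL | NU
NULL | NULL | NULL | UI
NULL | NULL | NULL | UI
NULL | NULL | NULL | UI

(NULL, NULL, NULL, KW); (NULL, NULL, NULL, KW); (NULL, NULL, NULL, KW); (NULL, NULL, NULL, NU); (NULL, NULL, NULL, UI); (NULL, NULL, NULL, UI); (NULL, NULL, NULL, UI)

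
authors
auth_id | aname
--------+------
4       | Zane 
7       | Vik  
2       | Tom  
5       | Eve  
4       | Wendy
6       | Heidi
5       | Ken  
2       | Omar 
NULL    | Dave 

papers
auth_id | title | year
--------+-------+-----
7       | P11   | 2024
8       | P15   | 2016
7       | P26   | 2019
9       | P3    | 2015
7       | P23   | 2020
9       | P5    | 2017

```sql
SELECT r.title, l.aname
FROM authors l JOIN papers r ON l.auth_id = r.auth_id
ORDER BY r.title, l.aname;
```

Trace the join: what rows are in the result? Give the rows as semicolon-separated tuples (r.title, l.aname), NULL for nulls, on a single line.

(P11, Vik); (P23, Vik); (P26, Vik)

INNER JOIN keeps only pairs where the ON condition holds.
Matching on l.auth_id = r.auth_id. A NULL in a compared column never satisfies the condition.
- l (auth_id=4) has no partner → excluded.
- l (auth_id=7) pairs with 3 row(s) of r.
- l (auth_id=2) has no partner → excluded.
- l (auth_id=5) has no partner → excluded.
- l (auth_id=4) has no partner → excluded.
- l (auth_id=6) has no partner → excluded.
- l (auth_id=5) has no partner → excluded.
- l (auth_id=2) has no partner → excluded.
- l (auth_id=NULL) has no partner → excluded.
After projecting and ordering:
r.title | l.aname
P11 | Vik
P23 | Vik
P26 | Vik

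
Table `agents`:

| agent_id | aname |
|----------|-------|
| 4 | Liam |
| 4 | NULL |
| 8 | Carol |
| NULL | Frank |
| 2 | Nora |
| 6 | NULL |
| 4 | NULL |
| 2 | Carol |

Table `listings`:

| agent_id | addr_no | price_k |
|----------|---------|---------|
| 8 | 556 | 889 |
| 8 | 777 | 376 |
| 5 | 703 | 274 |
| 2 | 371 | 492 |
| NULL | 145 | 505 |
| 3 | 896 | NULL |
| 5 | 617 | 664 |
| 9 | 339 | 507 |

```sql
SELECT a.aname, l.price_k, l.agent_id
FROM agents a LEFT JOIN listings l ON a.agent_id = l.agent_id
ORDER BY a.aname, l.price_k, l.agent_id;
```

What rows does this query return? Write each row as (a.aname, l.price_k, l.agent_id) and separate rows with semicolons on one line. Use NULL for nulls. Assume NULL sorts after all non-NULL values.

LEFT JOIN keeps every row from `agents`; unmatched rows get NULL for `listings`'s columns.
Matching on a.agent_id = l.agent_id. A NULL in a compared column never satisfies the condition.
- a (agent_id=4) has no partner → padded with NULL.
- a (agent_id=4) has no partner → padded with NULL.
- a (agent_id=8) pairs with 2 row(s) of l.
- a (agent_id=NULL) has no partner → padded with NULL.
- a (agent_id=2) pairs with 1 row(s) of l.
- a (agent_id=6) has no partner → padded with NULL.
- a (agent_id=4) has no partner → padded with NULL.
- a (agent_id=2) pairs with 1 row(s) of l.
After projecting and ordering:
a.aname | l.price_k | l.agent_id
Carol | 376 | 8
Carol | 492 | 2
Carol | 889 | 8
Frank | NULL | NULL
Liam | NULL | NULL
Nora | 492 | 2
NULL | NULL | NULL
NULL | NULL | NULL
NULL | NULL | NULL

(Carol, 376, 8); (Carol, 492, 2); (Carol, 889, 8); (Frank, NULL, NULL); (Liam, NULL, NULL); (Nora, 492, 2); (NULL, NULL, NULL); (NULL, NULL, NULL); (NULL, NULL, NULL)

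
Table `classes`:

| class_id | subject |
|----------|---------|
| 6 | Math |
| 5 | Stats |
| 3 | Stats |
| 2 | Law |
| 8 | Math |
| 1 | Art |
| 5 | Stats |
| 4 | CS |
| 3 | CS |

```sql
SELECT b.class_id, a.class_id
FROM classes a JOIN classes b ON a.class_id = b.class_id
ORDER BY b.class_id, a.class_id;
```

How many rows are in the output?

13

INNER JOIN keeps only pairs where the ON condition holds.
Matching on a.class_id = b.class_id.
Matched pairs: 13.
Total: 13 rows.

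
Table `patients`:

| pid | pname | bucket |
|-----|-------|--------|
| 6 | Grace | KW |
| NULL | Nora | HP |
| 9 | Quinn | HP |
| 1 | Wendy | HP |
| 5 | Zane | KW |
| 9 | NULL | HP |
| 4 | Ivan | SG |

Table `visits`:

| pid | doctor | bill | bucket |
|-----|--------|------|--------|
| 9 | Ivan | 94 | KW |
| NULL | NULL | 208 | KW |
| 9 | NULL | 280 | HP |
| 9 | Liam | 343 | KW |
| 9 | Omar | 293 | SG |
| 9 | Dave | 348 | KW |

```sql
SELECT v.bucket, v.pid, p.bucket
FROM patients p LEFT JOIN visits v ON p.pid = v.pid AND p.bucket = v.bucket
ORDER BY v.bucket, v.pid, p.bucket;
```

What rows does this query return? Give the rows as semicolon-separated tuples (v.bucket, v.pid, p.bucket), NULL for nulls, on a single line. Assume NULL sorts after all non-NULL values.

(HP, 9, HP); (HP, 9, HP); (NULL, NULL, HP); (NULL, NULL, HP); (NULL, NULL, KW); (NULL, NULL, KW); (NULL, NULL, SG)

LEFT JOIN keeps every row from `patients`; unmatched rows get NULL for `visits`'s columns.
Matching on p.pid = v.pid AND p.bucket = v.bucket. A NULL in a compared column never satisfies the condition.
- p (pid=6, bucket=KW) has no partner → padded with NULL.
- p (pid=NULL, bucket=HP) has no partner → padded with NULL.
- p (pid=9, bucket=HP) pairs with 1 row(s) of v.
- p (pid=1, bucket=HP) has no partner → padded with NULL.
- p (pid=5, bucket=KW) has no partner → padded with NULL.
- p (pid=9, bucket=HP) pairs with 1 row(s) of v.
- p (pid=4, bucket=SG) has no partner → padded with NULL.
After projecting and ordering:
v.bucket | v.pid | p.bucket
HP | 9 | HP
HP | 9 | HP
NULL | NULL | HP
NULL | NULL | HP
NULL | NULL | KW
NULL | NULL | KW
NULL | NULL | SG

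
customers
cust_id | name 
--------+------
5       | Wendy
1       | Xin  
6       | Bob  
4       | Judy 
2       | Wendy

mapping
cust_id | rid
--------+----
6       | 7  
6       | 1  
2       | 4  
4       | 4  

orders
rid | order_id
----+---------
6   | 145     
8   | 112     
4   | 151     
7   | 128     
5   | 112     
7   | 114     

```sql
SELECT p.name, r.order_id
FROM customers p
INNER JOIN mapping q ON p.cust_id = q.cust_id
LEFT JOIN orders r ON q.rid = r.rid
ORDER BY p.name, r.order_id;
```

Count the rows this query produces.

5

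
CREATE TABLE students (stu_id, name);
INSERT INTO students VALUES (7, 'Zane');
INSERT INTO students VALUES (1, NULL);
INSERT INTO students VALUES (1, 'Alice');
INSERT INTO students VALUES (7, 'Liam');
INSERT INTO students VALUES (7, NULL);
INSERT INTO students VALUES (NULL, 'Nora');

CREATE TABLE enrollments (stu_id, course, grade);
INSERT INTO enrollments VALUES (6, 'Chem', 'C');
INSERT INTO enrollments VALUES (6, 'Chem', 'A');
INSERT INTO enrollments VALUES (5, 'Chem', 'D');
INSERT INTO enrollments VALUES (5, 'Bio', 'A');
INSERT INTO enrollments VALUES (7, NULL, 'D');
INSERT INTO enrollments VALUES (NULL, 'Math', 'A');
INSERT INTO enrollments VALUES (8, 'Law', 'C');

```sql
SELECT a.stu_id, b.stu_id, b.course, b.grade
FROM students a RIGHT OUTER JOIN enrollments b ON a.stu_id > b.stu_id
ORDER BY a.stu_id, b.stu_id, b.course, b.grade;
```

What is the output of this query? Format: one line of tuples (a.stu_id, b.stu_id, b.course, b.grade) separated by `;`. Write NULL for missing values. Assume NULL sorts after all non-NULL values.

RIGHT JOIN keeps every row from `enrollments`; unmatched rows get NULL for `students`'s columns.
Matching on a.stu_id > b.stu_id. A NULL in a compared column never satisfies the condition.
- a row (stu_id=7): matches 4 b row(s) → 4 output row(s).
- a row (stu_id=1): no match.
- a row (stu_id=1): no match.
- a row (stu_id=7): matches 4 b row(s) → 4 output row(s).
- a row (stu_id=7): matches 4 b row(s) → 4 output row(s).
- a row (stu_id=NULL): no match.
- 3 row(s) from b found no a partner → padded with NULL.

(7, 5, Bio, A); (7, 5, Bio, A); (7, 5, Bio, A); (7, 5, Chem, D); (7, 5, Chem, D); (7, 5, Chem, D); (7, 6, Chem, A); (7, 6, Chem, A); (7, 6, Chem, A); (7, 6, Chem, C); (7, 6, Chem, C); (7, 6, Chem, C); (NULL, 7, NULL, D); (NULL, 8, Law, C); (NULL, NULL, Math, A)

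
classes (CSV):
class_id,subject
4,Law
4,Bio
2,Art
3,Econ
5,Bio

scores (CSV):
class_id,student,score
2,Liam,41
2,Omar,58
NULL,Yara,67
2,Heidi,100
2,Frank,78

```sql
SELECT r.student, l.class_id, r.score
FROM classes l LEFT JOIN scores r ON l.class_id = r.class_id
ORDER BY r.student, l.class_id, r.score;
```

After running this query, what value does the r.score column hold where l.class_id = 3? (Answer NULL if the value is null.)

NULL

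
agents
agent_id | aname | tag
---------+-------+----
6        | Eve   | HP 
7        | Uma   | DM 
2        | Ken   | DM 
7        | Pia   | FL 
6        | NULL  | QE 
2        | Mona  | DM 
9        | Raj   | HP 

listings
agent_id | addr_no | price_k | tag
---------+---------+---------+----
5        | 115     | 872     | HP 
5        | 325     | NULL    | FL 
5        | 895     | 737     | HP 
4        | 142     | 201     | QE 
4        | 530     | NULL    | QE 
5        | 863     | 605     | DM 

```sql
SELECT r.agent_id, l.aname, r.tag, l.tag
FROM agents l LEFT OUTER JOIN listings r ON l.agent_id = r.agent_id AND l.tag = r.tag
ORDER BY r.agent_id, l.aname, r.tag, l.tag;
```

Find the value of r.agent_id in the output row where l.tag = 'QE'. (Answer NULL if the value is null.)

LEFT JOIN keeps every row from `agents`; unmatched rows get NULL for `listings`'s columns.
Matching on l.agent_id = r.agent_id AND l.tag = r.tag.
- agent_id=6, tag=HP: no r row matches, row kept with r columns NULL.
- agent_id=7, tag=DM: no r row matches, row kept with r columns NULL.
- agent_id=2, tag=DM: no r row matches, row kept with r columns NULL.
- agent_id=7, tag=FL: no r row matches, row kept with r columns NULL.
- agent_id=6, tag=QE: no r row matches, row kept with r columns NULL.
- agent_id=2, tag=DM: no r row matches, row kept with r columns NULL.
- agent_id=9, tag=HP: no r row matches, row kept with r columns NULL.

NULL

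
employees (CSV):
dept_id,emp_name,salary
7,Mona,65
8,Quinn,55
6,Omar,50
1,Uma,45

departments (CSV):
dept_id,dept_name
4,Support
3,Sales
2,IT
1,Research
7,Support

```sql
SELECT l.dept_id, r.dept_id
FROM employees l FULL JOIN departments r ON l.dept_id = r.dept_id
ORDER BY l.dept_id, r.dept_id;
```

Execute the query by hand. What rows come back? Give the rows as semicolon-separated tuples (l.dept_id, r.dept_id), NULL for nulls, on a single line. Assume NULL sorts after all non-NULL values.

(1, 1); (6, NULL); (7, 7); (8, NULL); (NULL, 2); (NULL, 3); (NULL, 4)

FULL OUTER JOIN keeps every row from both sides; unmatched rows get NULL for the other side's columns.
Matching on l.dept_id = r.dept_id.
- l[0] dept_id=7 → 1 match(es) in r → 1 row(s).
- l[1] dept_id=8 → no match; kept with NULLs on the r side.
- l[2] dept_id=6 → no match; kept with NULLs on the r side.
- l[3] dept_id=1 → 1 match(es) in r → 1 row(s).
- 3 r row(s) had no l match → kept, l columns NULL.
After projecting and ordering:
l.dept_id | r.dept_id
1 | 1
6 | NULL
7 | 7
8 | NULL
NULL | 2
NULL | 3
NULL | 4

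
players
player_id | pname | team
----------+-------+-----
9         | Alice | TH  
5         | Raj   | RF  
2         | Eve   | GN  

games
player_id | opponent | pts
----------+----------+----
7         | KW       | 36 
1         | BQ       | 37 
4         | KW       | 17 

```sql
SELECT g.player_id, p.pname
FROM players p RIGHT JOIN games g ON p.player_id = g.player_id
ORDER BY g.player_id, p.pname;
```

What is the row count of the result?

RIGHT JOIN keeps every row from `games`; unmatched rows get NULL for `players`'s columns.
Matching on p.player_id = g.player_id.
- p row (player_id=9): no match.
- p row (player_id=5): no match.
- p row (player_id=2): no match.
- plus 3 unmatched g row(s), each kept with NULL p columns.
Total: 0 matched + 3 padded = 3 rows.

3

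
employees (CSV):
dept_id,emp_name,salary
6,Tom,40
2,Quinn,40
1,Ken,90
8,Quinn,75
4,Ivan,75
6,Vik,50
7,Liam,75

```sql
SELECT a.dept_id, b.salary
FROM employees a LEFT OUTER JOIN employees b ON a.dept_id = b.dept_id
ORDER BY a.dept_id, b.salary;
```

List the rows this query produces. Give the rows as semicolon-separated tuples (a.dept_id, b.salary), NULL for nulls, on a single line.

(1, 90); (2, 40); (4, 75); (6, 40); (6, 40); (6, 50); (6, 50); (7, 75); (8, 75)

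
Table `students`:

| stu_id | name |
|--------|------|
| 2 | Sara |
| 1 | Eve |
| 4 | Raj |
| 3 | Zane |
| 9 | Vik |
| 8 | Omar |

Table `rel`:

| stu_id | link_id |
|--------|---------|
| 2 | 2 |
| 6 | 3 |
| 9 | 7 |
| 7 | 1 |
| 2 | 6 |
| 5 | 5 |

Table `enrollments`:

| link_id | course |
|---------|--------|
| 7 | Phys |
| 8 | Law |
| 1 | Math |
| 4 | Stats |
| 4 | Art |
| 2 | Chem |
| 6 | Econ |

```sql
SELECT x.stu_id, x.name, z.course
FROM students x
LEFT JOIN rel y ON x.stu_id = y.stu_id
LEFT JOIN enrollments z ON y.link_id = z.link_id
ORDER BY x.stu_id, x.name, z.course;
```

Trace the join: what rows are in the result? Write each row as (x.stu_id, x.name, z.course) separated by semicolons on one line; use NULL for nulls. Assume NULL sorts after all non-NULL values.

(1, Eve, NULL); (2, Sara, Chem); (2, Sara, Econ); (3, Zane, NULL); (4, Raj, NULL); (8, Omar, NULL); (9, Vik, Phys)

Step 1 — x LEFT JOIN y on stu_id → 7 row(s).
Then LEFT JOIN `enrollments z` on link_id: each of those 7 rows is kept; rows whose y.link_id has no match in z get NULL for z's columns.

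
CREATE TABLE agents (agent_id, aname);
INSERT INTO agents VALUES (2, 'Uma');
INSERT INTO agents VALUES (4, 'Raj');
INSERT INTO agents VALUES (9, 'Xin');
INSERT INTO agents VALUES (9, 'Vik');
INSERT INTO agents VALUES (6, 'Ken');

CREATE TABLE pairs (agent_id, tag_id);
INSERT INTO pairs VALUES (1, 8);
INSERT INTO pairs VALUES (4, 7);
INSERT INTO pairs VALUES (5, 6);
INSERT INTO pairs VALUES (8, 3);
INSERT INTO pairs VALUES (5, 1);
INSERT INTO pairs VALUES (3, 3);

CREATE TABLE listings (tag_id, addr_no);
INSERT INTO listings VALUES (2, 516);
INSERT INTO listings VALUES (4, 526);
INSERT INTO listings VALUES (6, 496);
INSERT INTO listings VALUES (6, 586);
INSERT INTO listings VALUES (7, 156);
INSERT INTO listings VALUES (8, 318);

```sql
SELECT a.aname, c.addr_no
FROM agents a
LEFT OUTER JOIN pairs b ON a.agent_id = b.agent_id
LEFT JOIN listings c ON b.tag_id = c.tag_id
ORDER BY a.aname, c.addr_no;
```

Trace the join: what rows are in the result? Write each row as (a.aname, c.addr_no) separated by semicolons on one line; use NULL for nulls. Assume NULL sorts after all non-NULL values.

(Ken, NULL); (Raj, 156); (Uma, NULL); (Vik, NULL); (Xin, NULL)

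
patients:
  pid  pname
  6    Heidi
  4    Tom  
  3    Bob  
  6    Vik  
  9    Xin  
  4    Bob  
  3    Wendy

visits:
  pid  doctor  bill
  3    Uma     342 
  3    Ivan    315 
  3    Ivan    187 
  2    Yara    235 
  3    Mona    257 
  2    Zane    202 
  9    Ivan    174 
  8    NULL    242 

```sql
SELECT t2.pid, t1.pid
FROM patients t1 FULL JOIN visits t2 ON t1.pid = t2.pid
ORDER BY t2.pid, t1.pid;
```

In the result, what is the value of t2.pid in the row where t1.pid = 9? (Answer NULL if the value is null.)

9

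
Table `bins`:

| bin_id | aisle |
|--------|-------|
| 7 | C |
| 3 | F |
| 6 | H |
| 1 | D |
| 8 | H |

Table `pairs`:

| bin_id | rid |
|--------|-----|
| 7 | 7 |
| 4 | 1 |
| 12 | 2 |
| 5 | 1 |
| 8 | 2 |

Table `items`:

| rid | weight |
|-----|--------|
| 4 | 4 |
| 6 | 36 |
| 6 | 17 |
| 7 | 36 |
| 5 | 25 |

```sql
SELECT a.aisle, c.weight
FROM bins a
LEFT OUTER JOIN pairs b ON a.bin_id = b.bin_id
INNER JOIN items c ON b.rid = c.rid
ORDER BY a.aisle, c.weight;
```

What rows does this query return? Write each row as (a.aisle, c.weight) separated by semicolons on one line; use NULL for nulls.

Step 1 — a LEFT JOIN b on bin_id → 5 row(s).
Then INNER JOIN `items c` on rid: keep only rows whose b.rid appears in c.

(C, 36)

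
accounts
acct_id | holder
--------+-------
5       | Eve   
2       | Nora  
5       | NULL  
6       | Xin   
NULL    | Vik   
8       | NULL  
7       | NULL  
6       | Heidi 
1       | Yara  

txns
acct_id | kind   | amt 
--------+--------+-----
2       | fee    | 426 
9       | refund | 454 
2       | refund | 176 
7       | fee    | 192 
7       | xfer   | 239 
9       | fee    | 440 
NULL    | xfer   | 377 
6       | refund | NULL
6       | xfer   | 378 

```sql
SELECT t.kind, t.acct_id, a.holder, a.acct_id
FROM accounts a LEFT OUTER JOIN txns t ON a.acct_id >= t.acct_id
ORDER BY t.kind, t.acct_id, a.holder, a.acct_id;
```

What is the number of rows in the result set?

28

LEFT JOIN keeps every row from `accounts`; unmatched rows get NULL for `txns`'s columns.
Matching on a.acct_id >= t.acct_id. A NULL in a compared column never satisfies the condition.
Matched pairs: 26; unmatched a rows kept: 2.
Total: 26 matched + 2 padded = 28 rows.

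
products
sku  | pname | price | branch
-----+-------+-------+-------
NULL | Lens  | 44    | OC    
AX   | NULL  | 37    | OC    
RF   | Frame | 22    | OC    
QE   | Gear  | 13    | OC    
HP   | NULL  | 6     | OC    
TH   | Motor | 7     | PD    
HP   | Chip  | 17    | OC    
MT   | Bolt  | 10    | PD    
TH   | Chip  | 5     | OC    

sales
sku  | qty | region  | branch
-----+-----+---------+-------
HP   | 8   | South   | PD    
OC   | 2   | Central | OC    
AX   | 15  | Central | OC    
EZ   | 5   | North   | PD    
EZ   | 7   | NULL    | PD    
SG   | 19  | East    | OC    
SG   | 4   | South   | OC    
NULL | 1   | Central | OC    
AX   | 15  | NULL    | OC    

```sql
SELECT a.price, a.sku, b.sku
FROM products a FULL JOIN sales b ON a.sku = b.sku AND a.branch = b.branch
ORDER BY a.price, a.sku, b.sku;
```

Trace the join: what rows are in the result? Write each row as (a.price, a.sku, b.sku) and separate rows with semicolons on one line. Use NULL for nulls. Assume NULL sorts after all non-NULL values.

(5, TH, NULL); (6, HP, NULL); (7, TH, NULL); (10, MT, NULL); (13, QE, NULL); (17, HP, NULL); (22, RF, NULL); (37, AX, AX); (37, AX, AX); (44, NULL, NULL); (NULL, NULL, EZ); (NULL, NULL, EZ); (NULL, NULL, HP); (NULL, NULL, OC); (NULL, NULL, SG); (NULL, NULL, SG); (NULL, NULL, NULL)

FULL OUTER JOIN keeps every row from both sides; unmatched rows get NULL for the other side's columns.
Matching on a.sku = b.sku AND a.branch = b.branch. A NULL in a compared column never satisfies the condition.
- a (sku=NULL, branch=OC) has no partner → padded with NULL.
- a (sku=AX, branch=OC) pairs with 2 row(s) of b.
- a (sku=RF, branch=OC) has no partner → padded with NULL.
- a (sku=QE, branch=OC) has no partner → padded with NULL.
- a (sku=HP, branch=OC) has no partner → padded with NULL.
- a (sku=TH, branch=PD) has no partner → padded with NULL.
- a (sku=HP, branch=OC) has no partner → padded with NULL.
- a (sku=MT, branch=PD) has no partner → padded with NULL.
- a (sku=TH, branch=OC) has no partner → padded with NULL.
- plus 7 unmatched b row(s), each kept with NULL a columns.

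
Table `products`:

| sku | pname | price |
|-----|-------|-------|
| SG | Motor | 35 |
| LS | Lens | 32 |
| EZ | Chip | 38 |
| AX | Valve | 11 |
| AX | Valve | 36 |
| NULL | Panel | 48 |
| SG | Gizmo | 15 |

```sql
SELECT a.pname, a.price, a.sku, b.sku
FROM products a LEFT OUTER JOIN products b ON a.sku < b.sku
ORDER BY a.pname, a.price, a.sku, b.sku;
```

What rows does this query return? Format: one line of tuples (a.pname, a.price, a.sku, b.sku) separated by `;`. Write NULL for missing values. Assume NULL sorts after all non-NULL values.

(Chip, 38, EZ, LS); (Chip, 38, EZ, SG); (Chip, 38, EZ, SG); (Gizmo, 15, SG, NULL); (Lens, 32, LS, SG); (Lens, 32, LS, SG); (Motor, 35, SG, NULL); (Panel, 48, NULL, NULL); (Valve, 11, AX, EZ); (Valve, 11, AX, LS); (Valve, 11, AX, SG); (Valve, 11, AX, SG); (Valve, 36, AX, EZ); (Valve, 36, AX, LS); (Valve, 36, AX, SG); (Valve, 36, AX, SG)

LEFT JOIN keeps every row from `products a`; unmatched rows get NULL for `products b`'s columns.
Matching on a.sku < b.sku. A NULL in a compared column never satisfies the condition.
Matched pairs: 13; unmatched a rows kept: 3.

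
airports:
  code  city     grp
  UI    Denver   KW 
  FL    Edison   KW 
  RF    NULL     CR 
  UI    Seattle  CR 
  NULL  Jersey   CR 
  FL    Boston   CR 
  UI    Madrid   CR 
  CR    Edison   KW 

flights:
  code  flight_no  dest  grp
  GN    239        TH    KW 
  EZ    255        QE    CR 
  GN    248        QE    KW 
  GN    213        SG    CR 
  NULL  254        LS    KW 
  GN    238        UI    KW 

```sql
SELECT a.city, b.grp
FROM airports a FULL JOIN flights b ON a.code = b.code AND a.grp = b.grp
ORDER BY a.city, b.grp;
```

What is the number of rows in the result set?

FULL OUTER JOIN keeps every row from both sides; unmatched rows get NULL for the other side's columns.
Matching on a.code = b.code AND a.grp = b.grp. A NULL in a compared column never satisfies the condition.
- a (code=UI, grp=KW) has no partner → padded with NULL.
- a (code=FL, grp=KW) has no partner → padded with NULL.
- a (code=RF, grp=CR) has no partner → padded with NULL.
- a (code=UI, grp=CR) has no partner → padded with NULL.
- a (code=NULL, grp=CR) has no partner → padded with NULL.
- a (code=FL, grp=CR) has no partner → padded with NULL.
- a (code=UI, grp=CR) has no partner → padded with NULL.
- a (code=CR, grp=KW) has no partner → padded with NULL.
- 6 row(s) from b found no a partner → padded with NULL.
Total: 0 matched + 14 padded = 14 rows.

14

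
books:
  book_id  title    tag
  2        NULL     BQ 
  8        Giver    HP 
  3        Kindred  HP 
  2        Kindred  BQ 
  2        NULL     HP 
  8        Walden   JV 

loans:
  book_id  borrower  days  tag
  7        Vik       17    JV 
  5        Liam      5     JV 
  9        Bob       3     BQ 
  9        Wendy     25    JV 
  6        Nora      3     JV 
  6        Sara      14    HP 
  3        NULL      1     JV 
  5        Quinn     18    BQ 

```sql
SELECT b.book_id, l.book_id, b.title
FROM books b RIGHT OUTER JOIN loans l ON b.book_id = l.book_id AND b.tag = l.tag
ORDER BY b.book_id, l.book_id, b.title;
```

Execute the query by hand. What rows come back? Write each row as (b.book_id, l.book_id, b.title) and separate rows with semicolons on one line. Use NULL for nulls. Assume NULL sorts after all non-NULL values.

(NULL, 3, NULL); (NULL, 5, NULL); (NULL, 5, NULL); (NULL, 6, NULL); (NULL, 6, NULL); (NULL, 7, NULL); (NULL, 9, NULL); (NULL, 9, NULL)

RIGHT JOIN keeps every row from `loans`; unmatched rows get NULL for `books`'s columns.
Matching on b.book_id = l.book_id AND b.tag = l.tag.
- book_id=2, tag=BQ: no matching l row.
- book_id=8, tag=HP: no matching l row.
- book_id=3, tag=HP: no matching l row.
- book_id=2, tag=BQ: no matching l row.
- book_id=2, tag=HP: no matching l row.
- book_id=8, tag=JV: no matching l row.
- 8 l row(s) had no b match → kept, b columns NULL.
After projecting and ordering:
b.book_id | l.book_id | b.title
NULL | 3 | NULL
NULL | 5 | NULL
NULL | 5 | NULL
NULL | 6 | NULL
NULL | 6 | NULL
NULL | 7 | NULL
NULL | 9 | NULL
NULL | 9 | NULL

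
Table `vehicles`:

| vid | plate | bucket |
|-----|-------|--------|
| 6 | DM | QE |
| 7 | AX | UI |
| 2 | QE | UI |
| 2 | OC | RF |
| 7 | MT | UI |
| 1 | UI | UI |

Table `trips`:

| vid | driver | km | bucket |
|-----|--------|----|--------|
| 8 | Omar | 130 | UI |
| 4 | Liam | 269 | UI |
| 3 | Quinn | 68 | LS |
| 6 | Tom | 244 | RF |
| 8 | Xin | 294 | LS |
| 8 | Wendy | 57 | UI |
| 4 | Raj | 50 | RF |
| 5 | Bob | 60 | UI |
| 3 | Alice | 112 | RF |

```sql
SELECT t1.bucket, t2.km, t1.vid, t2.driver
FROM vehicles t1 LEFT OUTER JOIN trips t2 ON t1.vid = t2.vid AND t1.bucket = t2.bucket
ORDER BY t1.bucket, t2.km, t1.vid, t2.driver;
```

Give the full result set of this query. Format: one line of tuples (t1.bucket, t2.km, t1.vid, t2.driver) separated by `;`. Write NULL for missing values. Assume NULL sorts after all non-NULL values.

(QE, NULL, 6, NULL); (RF, NULL, 2, NULL); (UI, NULL, 1, NULL); (UI, NULL, 2, NULL); (UI, NULL, 7, NULL); (UI, NULL, 7, NULL)

LEFT JOIN keeps every row from `vehicles`; unmatched rows get NULL for `trips`'s columns.
Matching on t1.vid = t2.vid AND t1.bucket = t2.bucket.
- t1[0] vid=6, bucket=QE → no match; kept with NULLs on the t2 side.
- t1[1] vid=7, bucket=UI → no match; kept with NULLs on the t2 side.
- t1[2] vid=2, bucket=UI → no match; kept with NULLs on the t2 side.
- t1[3] vid=2, bucket=RF → no match; kept with NULLs on the t2 side.
- t1[4] vid=7, bucket=UI → no match; kept with NULLs on the t2 side.
- t1[5] vid=1, bucket=UI → no match; kept with NULLs on the t2 side.
After projecting and ordering:
t1.bucket | t2.km | t1.vid | t2.driver
QE | NULL | 6 | NULL
RF | NULL | 2 | NULL
UI | NULL | 1 | NULL
UI | NULL | 2 | NULL
UI | NULL | 7 | NULL
UI | NULL | 7 | NULL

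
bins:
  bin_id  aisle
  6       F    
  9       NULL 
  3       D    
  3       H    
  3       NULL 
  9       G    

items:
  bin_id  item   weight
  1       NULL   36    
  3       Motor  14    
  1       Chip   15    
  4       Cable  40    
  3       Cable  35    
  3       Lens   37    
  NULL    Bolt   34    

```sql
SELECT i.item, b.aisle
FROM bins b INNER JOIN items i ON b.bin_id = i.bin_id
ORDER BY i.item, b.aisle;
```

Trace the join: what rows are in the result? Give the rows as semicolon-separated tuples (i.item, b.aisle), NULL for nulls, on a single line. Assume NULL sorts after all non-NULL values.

INNER JOIN keeps only pairs where the ON condition holds.
Matching on b.bin_id = i.bin_id. A NULL in a compared column never satisfies the condition.
Matched pairs: 9.

(Cable, D); (Cable, H); (Cable, NULL); (Lens, D); (Lens, H); (Lens, NULL); (Motor, D); (Motor, H); (Motor, NULL)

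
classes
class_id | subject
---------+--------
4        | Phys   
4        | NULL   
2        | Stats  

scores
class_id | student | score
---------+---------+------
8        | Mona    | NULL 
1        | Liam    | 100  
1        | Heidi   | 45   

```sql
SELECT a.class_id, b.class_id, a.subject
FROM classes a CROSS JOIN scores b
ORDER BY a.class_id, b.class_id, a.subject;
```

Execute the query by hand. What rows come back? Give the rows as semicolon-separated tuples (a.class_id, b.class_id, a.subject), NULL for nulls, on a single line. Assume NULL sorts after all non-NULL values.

(2, 1, Stats); (2, 1, Stats); (2, 8, Stats); (4, 1, Phys); (4, 1, Phys); (4, 1, NULL); (4, 1, NULL); (4, 8, Phys); (4, 8, NULL)

CROSS JOIN pairs every row of `classes` with every row of `scores`: 3 × 3 = 9 rows.
After projecting and ordering:
a.class_id | b.class_id | a.subject
2 | 1 | Stats
2 | 1 | Stats
2 | 8 | Stats
4 | 1 | Phys
4 | 1 | Phys
4 | 1 | NULL
4 | 1 | NULL
4 | 8 | Phys
4 | 8 | NULL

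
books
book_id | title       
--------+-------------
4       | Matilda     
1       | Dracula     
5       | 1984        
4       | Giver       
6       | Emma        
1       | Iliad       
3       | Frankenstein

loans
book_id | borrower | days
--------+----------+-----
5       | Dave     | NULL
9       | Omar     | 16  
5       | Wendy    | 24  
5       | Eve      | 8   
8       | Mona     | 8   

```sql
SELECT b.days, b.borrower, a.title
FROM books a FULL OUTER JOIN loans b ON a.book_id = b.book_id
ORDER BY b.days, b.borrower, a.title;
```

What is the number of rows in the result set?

11

FULL OUTER JOIN keeps every row from both sides; unmatched rows get NULL for the other side's columns.
Matching on a.book_id = b.book_id.
- a (book_id=4) has no partner → padded with NULL.
- a (book_id=1) has no partner → padded with NULL.
- a (book_id=5) pairs with 3 row(s) of b.
- a (book_id=4) has no partner → padded with NULL.
- a (book_id=6) has no partner → padded with NULL.
- a (book_id=1) has no partner → padded with NULL.
- a (book_id=3) has no partner → padded with NULL.
- plus 2 unmatched b row(s), each kept with NULL a columns.
Total: 3 matched + 8 padded = 11 rows.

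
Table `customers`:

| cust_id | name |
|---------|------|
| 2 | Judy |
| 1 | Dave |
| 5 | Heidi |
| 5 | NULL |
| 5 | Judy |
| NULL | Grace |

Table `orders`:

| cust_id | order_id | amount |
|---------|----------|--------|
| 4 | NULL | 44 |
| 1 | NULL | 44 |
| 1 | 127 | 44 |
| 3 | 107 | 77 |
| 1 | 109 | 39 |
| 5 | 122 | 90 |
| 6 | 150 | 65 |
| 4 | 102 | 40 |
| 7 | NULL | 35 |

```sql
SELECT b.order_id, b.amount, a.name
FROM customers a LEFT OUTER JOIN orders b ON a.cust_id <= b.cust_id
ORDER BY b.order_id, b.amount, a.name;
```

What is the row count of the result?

25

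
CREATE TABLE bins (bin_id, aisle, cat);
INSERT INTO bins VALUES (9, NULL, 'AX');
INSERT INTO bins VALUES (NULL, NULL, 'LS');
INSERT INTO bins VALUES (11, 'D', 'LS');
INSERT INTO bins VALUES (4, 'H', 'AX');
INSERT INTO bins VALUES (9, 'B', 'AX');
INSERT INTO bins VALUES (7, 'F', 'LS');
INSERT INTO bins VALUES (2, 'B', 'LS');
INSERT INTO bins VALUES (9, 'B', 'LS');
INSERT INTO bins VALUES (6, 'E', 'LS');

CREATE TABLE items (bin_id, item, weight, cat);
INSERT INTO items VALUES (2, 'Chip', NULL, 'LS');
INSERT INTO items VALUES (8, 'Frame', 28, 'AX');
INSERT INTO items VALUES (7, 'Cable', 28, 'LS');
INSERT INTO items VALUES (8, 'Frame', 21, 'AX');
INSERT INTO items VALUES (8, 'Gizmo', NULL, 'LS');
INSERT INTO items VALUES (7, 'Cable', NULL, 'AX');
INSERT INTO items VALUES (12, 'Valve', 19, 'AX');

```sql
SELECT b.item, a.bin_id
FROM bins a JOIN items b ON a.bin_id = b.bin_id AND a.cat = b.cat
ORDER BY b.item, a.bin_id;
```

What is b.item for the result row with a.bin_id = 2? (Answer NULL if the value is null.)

Chip

INNER JOIN keeps only pairs where the ON condition holds.
Matching on a.bin_id = b.bin_id AND a.cat = b.cat. A NULL in a compared column never satisfies the condition.
- bin_id=9, cat=AX: no matching b row, dropped.
- bin_id=NULL, cat=LS: no matching b row, dropped.
- bin_id=11, cat=LS: no matching b row, dropped.
- bin_id=4, cat=AX: no matching b row, dropped.
- bin_id=9, cat=AX: no matching b row, dropped.
- bin_id=7, cat=LS: 1 matching b row(s), so 1 row(s) emitted.
- bin_id=2, cat=LS: 1 matching b row(s), so 1 row(s) emitted.
- bin_id=9, cat=LS: no matching b row, dropped.
- bin_id=6, cat=LS: no matching b row, dropped.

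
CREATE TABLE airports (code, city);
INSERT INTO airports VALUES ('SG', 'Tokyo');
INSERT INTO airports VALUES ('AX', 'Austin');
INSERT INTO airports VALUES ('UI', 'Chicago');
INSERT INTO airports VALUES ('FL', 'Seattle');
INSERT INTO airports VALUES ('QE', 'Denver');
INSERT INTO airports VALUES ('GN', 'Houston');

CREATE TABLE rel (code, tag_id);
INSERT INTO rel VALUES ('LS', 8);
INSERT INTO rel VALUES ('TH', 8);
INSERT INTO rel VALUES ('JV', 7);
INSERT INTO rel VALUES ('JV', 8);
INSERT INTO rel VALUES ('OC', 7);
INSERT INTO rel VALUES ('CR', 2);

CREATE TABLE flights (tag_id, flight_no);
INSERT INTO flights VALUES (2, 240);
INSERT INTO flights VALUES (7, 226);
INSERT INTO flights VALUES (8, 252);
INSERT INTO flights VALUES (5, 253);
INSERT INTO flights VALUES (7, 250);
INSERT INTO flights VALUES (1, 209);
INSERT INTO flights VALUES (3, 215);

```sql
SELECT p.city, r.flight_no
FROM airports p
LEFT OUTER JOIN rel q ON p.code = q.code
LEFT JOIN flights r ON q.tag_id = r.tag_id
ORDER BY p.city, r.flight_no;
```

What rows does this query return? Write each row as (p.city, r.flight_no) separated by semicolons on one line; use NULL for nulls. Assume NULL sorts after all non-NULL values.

Evaluate left to right. First `airports p LEFT JOIN rel q` on code: 6 row(s).
Then LEFT JOIN `flights r` on tag_id: each of those 6 rows is kept; rows whose q.tag_id has no match in r get NULL for r's columns.

(Austin, NULL); (Chicago, NULL); (Denver, NULL); (Houston, NULL); (Seattle, NULL); (Tokyo, NULL)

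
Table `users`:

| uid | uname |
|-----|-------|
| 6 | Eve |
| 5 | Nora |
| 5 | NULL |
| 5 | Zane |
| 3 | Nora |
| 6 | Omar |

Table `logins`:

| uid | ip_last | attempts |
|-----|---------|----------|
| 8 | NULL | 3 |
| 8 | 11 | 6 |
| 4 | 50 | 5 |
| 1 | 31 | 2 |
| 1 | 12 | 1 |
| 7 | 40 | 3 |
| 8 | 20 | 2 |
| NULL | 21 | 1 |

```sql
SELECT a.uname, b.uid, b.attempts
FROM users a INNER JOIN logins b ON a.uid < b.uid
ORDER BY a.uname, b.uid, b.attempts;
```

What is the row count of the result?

25

INNER JOIN keeps only pairs where the ON condition holds.
Matching on a.uid < b.uid. A NULL in a compared column never satisfies the condition.
- a (uid=6) pairs with 4 row(s) of b.
- a (uid=5) pairs with 4 row(s) of b.
- a (uid=5) pairs with 4 row(s) of b.
- a (uid=5) pairs with 4 row(s) of b.
- a (uid=3) pairs with 5 row(s) of b.
- a (uid=6) pairs with 4 row(s) of b.
Total: 25 rows.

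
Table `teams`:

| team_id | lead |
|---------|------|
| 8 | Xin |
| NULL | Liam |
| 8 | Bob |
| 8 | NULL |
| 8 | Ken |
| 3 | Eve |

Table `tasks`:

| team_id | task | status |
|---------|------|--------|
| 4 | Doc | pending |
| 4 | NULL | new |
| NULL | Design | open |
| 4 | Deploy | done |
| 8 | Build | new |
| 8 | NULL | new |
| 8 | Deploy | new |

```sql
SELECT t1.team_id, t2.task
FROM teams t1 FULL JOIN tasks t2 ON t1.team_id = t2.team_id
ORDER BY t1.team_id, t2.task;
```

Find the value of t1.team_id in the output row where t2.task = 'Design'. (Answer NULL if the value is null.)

FULL OUTER JOIN keeps every row from both sides; unmatched rows get NULL for the other side's columns.
Matching on t1.team_id = t2.team_id. A NULL in a compared column never satisfies the condition.
Matched pairs: 12; unmatched t1 rows kept: 2; unmatched t2 rows kept: 4.

NULL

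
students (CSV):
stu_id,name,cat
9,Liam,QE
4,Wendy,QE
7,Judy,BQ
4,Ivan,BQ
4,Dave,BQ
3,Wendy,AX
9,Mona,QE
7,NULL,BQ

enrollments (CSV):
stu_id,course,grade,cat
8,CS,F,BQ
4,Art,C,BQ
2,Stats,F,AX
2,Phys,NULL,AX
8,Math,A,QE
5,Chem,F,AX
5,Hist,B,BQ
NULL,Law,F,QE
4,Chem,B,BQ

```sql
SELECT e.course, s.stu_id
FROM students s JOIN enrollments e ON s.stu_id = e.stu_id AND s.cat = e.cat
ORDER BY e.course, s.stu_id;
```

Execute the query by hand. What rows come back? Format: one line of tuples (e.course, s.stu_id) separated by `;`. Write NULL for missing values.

INNER JOIN keeps only pairs where the ON condition holds.
Matching on s.stu_id = e.stu_id AND s.cat = e.cat. A NULL in a compared column never satisfies the condition.
- stu_id=9, cat=QE: no matching e row, dropped.
- stu_id=4, cat=QE: no matching e row, dropped.
- stu_id=7, cat=BQ: no matching e row, dropped.
- stu_id=4, cat=BQ: 2 matching e row(s), so 2 row(s) emitted.
- stu_id=4, cat=BQ: 2 matching e row(s), so 2 row(s) emitted.
- stu_id=3, cat=AX: no matching e row, dropped.
- stu_id=9, cat=QE: no matching e row, dropped.
- stu_id=7, cat=BQ: no matching e row, dropped.
After projecting and ordering:
e.course | s.stu_id
Art | 4
Art | 4
Chem | 4
Chem | 4

(Art, 4); (Art, 4); (Chem, 4); (Chem, 4)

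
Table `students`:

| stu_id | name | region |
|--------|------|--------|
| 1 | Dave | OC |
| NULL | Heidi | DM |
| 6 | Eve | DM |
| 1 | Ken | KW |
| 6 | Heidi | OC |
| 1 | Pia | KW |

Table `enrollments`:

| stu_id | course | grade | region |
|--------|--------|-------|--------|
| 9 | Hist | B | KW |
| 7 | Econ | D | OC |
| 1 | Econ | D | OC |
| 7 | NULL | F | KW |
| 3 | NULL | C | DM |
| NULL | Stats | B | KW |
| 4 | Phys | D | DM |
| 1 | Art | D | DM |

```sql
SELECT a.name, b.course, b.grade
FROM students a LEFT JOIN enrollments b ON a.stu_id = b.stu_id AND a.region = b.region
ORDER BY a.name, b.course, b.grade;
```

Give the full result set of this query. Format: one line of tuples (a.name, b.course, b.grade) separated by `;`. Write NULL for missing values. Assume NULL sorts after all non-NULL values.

(Dave, Econ, D); (Eve, NULL, NULL); (Heidi, NULL, NULL); (Heidi, NULL, NULL); (Ken, NULL, NULL); (Pia, NULL, NULL)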